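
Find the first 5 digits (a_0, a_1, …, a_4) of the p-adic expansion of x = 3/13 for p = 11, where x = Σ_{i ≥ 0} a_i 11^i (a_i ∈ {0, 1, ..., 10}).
(a_0, …, a_4) = (7, 7, 1, 10, 5)

v_11(3/13) = 0 (numerator and denominator both coprime to 11), so x ∈ ℤ_11^×. Compute digits iteratively via a_i = x_i mod 11, x_{i+1} = (x_i − a_i)/11, with x_0 = x:
  x_0 = 3/13;  a_0 = 7;  x_1 = (x_0 − 7)/11 = -8/13
  x_1 = -8/13;  a_1 = 7;  x_2 = (x_1 − 7)/11 = -9/13
  x_2 = -9/13;  a_2 = 1;  x_3 = (x_2 − 1)/11 = -2/13
  x_3 = -2/13;  a_3 = 10;  x_4 = (x_3 − 10)/11 = -12/13
  x_4 = -12/13;  a_4 = 5;  x_5 = (x_4 − 5)/11 = -7/13
Digits: (7, 7, 1, 10, 5).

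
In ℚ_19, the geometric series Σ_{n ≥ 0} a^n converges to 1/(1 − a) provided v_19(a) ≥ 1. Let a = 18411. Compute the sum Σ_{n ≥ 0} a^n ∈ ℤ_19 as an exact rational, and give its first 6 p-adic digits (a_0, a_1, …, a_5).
Σ a^n = 1/(1 − a) = -1/18410;  first 6 digits = (1, 0, 13, 2, 17, 3)

v_19(a) = 2 ≥ 1, so the series converges in ℤ_19 to 1/(1 − a) = 1/(1 − 18411) = -1/18410. Expand this rational in ℤ_19: compute digits iteratively via d_i = x_i mod 19, x_{i+1} = (x_i − d_i)/19. The first 6 digits are (1, 0, 13, 2, 17, 3).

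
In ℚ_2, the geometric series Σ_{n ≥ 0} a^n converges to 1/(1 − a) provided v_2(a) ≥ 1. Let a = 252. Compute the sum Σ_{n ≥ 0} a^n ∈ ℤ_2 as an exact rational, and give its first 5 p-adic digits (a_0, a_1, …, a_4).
Σ a^n = 1/(1 − a) = -1/251;  first 5 digits = (1, 0, 1, 1, 0)

v_2(a) = 2 ≥ 1, so the series converges in ℤ_2 to 1/(1 − a) = 1/(1 − 252) = -1/251. Expand this rational in ℤ_2: compute digits iteratively via d_i = x_i mod 2, x_{i+1} = (x_i − d_i)/2. The first 5 digits are (1, 0, 1, 1, 0).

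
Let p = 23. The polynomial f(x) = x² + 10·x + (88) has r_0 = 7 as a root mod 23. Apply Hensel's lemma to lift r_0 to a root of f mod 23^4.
r_3 = 180718 (mod 279841)

Hensel: r_{i+1} = r_i − f(r_i)·(f′(r_i))^{-1} mod 23^{i+2}, f′(x) = 2x + 10. Iterate:
  r_0 = 7 (mod 23)
  r_1 = 329 (mod 529)
  r_2 = 10380 (mod 12167)
  r_3 = 180718 (mod 279841)
Final: r = 180718 satisfies f(r) ≡ 0 mod 23^4.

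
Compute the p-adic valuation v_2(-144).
v_2(-144) = 4

v_2(n) is the largest exponent k such that 2^k divides n. Factor out: -144 = -2^4 · 9. (Sign doesn't affect v_p.) So v_2(-144) = 4.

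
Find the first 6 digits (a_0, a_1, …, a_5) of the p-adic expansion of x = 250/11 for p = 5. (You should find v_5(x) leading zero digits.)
(a_0, …, a_5) = (0, 0, 0, 2, 1, 2)

v_5(250/11) = 3, so a_0 = ... = a_2 = 0. Factor out: x = 5^3 · u with u = 2/11 a unit in ℤ_5. Expand u iteratively via a_{v+i} = u_i mod 5, u_{i+1} = (u_i − a_{v+i})/5:
  u_0 = 2/11;  a_3 = 2;  u_1 = (u_0 − 2)/5 = -4/11
  u_1 = -4/11;  a_4 = 1;  u_2 = (u_1 − 1)/5 = -3/11
  u_2 = -3/11;  a_5 = 2;  u_3 = (u_2 − 2)/5 = -5/11
Digits: (0, 0, 0, 2, 1, 2).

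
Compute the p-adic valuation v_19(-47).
v_19(-47) = 0

v_19(n) is the largest exponent k such that 19^k divides n. Factor out: -47 = -19^0 · 47. (Sign doesn't affect v_p.) So v_19(-47) = 0.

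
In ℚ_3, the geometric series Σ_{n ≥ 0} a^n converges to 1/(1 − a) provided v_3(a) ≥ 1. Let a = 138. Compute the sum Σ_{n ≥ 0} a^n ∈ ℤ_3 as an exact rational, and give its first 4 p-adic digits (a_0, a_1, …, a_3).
Σ a^n = 1/(1 − a) = -1/137;  first 4 digits = (1, 1, 1, 0)

v_3(a) = 1 ≥ 1, so the series converges in ℤ_3 to 1/(1 − a) = 1/(1 − 138) = -1/137. Expand this rational in ℤ_3: compute digits iteratively via d_i = x_i mod 3, x_{i+1} = (x_i − d_i)/3. The first 4 digits are (1, 1, 1, 0).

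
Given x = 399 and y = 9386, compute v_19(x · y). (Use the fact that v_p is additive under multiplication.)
v_19(3745014) = 3

v_p(x) = 1 (factor: 399 = 19^1 · 21); v_p(y) = 2 (factor: 9386 = 19^2 · 26). Additivity: v_p(xy) = v_p(x) + v_p(y) = 1 + 2 = 3. (Direct check: xy = 3745014 = 19^3 · (546).)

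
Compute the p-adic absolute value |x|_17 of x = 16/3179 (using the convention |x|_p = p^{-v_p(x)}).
|16/3179|_17 = 289

Step 1 — compute v_17(x) by factoring powers of 17 out of the numerator and denominator: v_17(16/3179) = -2. Step 2 — apply |x|_p = p^{-v_p(x)} = 17^{2} = 289.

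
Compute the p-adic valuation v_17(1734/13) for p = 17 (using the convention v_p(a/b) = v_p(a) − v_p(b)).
v_17(1734/13) = 2

Factor powers of 17 from the numerator and denominator of the reduced fraction: 1734 = 17^2 · 6 and 13 = 17^0 · 13. Apply v_p(a/b) = v_p(a) − v_p(b): v_17(1734/13) = 2 − 0 = 2.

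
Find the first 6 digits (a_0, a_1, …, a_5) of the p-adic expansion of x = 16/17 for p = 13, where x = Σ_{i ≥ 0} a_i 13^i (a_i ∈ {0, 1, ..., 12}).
(a_0, …, a_5) = (4, 12, 9, 0, 3, 12)

v_13(16/17) = 0 (numerator and denominator both coprime to 13), so x ∈ ℤ_13^×. Compute digits iteratively via a_i = x_i mod 13, x_{i+1} = (x_i − a_i)/13, with x_0 = x:
  x_0 = 16/17;  a_0 = 4;  x_1 = (x_0 − 4)/13 = -4/17
  x_1 = -4/17;  a_1 = 12;  x_2 = (x_1 − 12)/13 = -16/17
  x_2 = -16/17;  a_2 = 9;  x_3 = (x_2 − 9)/13 = -13/17
  x_3 = -13/17;  a_3 = 0;  x_4 = (x_3 − 0)/13 = -1/17
  x_4 = -1/17;  a_4 = 3;  x_5 = (x_4 − 3)/13 = -4/17
  x_5 = -4/17;  a_5 = 12;  x_6 = (x_5 − 12)/13 = -16/17
Digits: (4, 12, 9, 0, 3, 12).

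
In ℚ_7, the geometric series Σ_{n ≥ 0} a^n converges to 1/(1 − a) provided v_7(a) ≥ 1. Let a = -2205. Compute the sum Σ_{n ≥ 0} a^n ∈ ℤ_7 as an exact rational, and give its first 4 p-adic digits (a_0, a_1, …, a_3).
Σ a^n = 1/(1 − a) = 1/2206;  first 4 digits = (1, 0, 4, 0)

v_7(a) = 2 ≥ 1, so the series converges in ℤ_7 to 1/(1 − a) = 1/(1 − (-2205)) = 1/2206. Expand this rational in ℤ_7: compute digits iteratively via d_i = x_i mod 7, x_{i+1} = (x_i − d_i)/7. The first 4 digits are (1, 0, 4, 0).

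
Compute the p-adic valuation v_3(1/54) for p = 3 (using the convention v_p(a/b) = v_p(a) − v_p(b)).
v_3(1/54) = -3

Factor powers of 3 from the numerator and denominator of the reduced fraction: 1 = 3^0 · 1 and 54 = 3^3 · 2. Apply v_p(a/b) = v_p(a) − v_p(b): v_3(1/54) = 0 − 3 = -3.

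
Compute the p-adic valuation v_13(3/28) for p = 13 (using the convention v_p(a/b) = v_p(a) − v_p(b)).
v_13(3/28) = 0

Factor powers of 13 from the numerator and denominator of the reduced fraction: 3 = 13^0 · 3 and 28 = 13^0 · 28. Apply v_p(a/b) = v_p(a) − v_p(b): v_13(3/28) = 0 − 0 = 0.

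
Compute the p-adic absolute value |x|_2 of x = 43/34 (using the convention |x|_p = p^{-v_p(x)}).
|43/34|_2 = 2

Step 1 — compute v_2(x) by factoring powers of 2 out of the numerator and denominator: v_2(43/34) = -1. Step 2 — apply |x|_p = p^{-v_p(x)} = 2^{1} = 2.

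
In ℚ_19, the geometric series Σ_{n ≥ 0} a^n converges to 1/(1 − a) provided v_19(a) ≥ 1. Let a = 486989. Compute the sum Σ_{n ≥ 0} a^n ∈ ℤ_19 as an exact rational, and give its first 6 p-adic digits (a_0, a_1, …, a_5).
Σ a^n = 1/(1 − a) = -1/486988;  first 6 digits = (1, 0, 0, 14, 3, 0)

v_19(a) = 3 ≥ 1, so the series converges in ℤ_19 to 1/(1 − a) = 1/(1 − 486989) = -1/486988. Expand this rational in ℤ_19: compute digits iteratively via d_i = x_i mod 19, x_{i+1} = (x_i − d_i)/19. The first 6 digits are (1, 0, 0, 14, 3, 0).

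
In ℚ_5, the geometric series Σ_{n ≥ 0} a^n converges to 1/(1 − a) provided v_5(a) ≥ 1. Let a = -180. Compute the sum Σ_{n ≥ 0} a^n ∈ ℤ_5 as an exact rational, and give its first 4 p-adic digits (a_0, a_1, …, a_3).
Σ a^n = 1/(1 − a) = 1/181;  first 4 digits = (1, 4, 3, 1)

v_5(a) = 1 ≥ 1, so the series converges in ℤ_5 to 1/(1 − a) = 1/(1 − (-180)) = 1/181. Expand this rational in ℤ_5: compute digits iteratively via d_i = x_i mod 5, x_{i+1} = (x_i − d_i)/5. The first 4 digits are (1, 4, 3, 1).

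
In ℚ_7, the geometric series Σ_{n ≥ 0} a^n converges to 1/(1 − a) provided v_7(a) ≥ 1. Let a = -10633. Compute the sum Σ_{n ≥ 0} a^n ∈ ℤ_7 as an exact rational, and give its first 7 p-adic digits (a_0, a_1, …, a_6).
Σ a^n = 1/(1 − a) = 1/10634;  first 7 digits = (1, 0, 0, 4, 2, 6, 1)

v_7(a) = 3 ≥ 1, so the series converges in ℤ_7 to 1/(1 − a) = 1/(1 − (-10633)) = 1/10634. Expand this rational in ℤ_7: compute digits iteratively via d_i = x_i mod 7, x_{i+1} = (x_i − d_i)/7. The first 7 digits are (1, 0, 0, 4, 2, 6, 1).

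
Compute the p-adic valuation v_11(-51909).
v_11(-51909) = 3

v_11(n) is the largest exponent k such that 11^k divides n. Factor out: -51909 = -11^3 · 39. (Sign doesn't affect v_p.) So v_11(-51909) = 3.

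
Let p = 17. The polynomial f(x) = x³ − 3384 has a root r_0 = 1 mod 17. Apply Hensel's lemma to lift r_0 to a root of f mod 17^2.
r_1 = 69 (mod 289)

Hensel: r_{i+1} = r_i − f(r_i)/f′(r_i) mod 17^{i+2}, where f′(x) = 3x². Iterate:
  r_0 = 1 (mod 17)
  r_1 = 69 (mod 289)
Final: r = 69 with f(r) ≡ 0 mod 17^2.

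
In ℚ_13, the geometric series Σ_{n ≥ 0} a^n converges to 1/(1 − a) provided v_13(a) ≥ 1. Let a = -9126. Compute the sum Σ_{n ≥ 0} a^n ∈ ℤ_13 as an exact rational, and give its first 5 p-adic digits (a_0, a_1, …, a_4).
Σ a^n = 1/(1 − a) = 1/9127;  first 5 digits = (1, 0, 11, 8, 3)

v_13(a) = 2 ≥ 1, so the series converges in ℤ_13 to 1/(1 − a) = 1/(1 − (-9126)) = 1/9127. Expand this rational in ℤ_13: compute digits iteratively via d_i = x_i mod 13, x_{i+1} = (x_i − d_i)/13. The first 5 digits are (1, 0, 11, 8, 3).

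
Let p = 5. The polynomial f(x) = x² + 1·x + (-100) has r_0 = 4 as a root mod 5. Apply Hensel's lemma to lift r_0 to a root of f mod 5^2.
r_1 = 24 (mod 25)

Hensel: r_{i+1} = r_i − f(r_i)·(f′(r_i))^{-1} mod 5^{i+2}, f′(x) = 2x + 1. Iterate:
  r_0 = 4 (mod 5)
  r_1 = 24 (mod 25)
Final: r = 24 satisfies f(r) ≡ 0 mod 5^2.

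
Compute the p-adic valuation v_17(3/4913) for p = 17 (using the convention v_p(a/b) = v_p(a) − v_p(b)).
v_17(3/4913) = -3

Factor powers of 17 from the numerator and denominator of the reduced fraction: 3 = 17^0 · 3 and 4913 = 17^3 · 1. Apply v_p(a/b) = v_p(a) − v_p(b): v_17(3/4913) = 0 − 3 = -3.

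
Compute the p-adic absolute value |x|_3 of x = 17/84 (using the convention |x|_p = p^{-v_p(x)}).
|17/84|_3 = 3

Step 1 — compute v_3(x) by factoring powers of 3 out of the numerator and denominator: v_3(17/84) = -1. Step 2 — apply |x|_p = p^{-v_p(x)} = 3^{1} = 3.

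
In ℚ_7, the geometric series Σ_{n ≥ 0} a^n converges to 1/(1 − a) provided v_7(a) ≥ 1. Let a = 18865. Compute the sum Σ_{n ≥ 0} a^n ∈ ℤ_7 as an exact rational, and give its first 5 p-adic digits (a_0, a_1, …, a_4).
Σ a^n = 1/(1 − a) = -1/18864;  first 5 digits = (1, 0, 0, 6, 0)

v_7(a) = 3 ≥ 1, so the series converges in ℤ_7 to 1/(1 − a) = 1/(1 − 18865) = -1/18864. Expand this rational in ℤ_7: compute digits iteratively via d_i = x_i mod 7, x_{i+1} = (x_i − d_i)/7. The first 5 digits are (1, 0, 0, 6, 0).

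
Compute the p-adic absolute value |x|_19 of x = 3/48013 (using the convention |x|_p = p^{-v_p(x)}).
|3/48013|_19 = 6859

Step 1 — compute v_19(x) by factoring powers of 19 out of the numerator and denominator: v_19(3/48013) = -3. Step 2 — apply |x|_p = p^{-v_p(x)} = 19^{3} = 6859.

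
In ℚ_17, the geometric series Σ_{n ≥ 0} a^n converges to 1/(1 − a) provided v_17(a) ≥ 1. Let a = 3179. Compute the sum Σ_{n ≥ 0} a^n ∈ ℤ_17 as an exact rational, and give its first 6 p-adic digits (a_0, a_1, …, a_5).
Σ a^n = 1/(1 − a) = -1/3178;  first 6 digits = (1, 0, 11, 0, 2, 7)

v_17(a) = 2 ≥ 1, so the series converges in ℤ_17 to 1/(1 − a) = 1/(1 − 3179) = -1/3178. Expand this rational in ℤ_17: compute digits iteratively via d_i = x_i mod 17, x_{i+1} = (x_i − d_i)/17. The first 6 digits are (1, 0, 11, 0, 2, 7).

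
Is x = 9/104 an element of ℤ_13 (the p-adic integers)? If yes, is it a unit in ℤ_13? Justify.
x ∉ ℤ_13 (v_13(x) = -1 < 0)

ℤ_13 = {x ∈ ℚ_13 : v_13(x) ≥ 0} and ℤ_13^× = {x ∈ ℤ_13 : v_13(x) = 0}. Here v_13(9/104) = v_13(num) − v_13(den) = -1; compare against these criteria.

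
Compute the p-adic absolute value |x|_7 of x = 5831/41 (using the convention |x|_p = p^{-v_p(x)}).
|5831/41|_7 = 1/343

Step 1 — compute v_7(x) by factoring powers of 7 out of the numerator and denominator: v_7(5831/41) = 3. Step 2 — apply |x|_p = p^{-v_p(x)} = 7^{-3} = 1/343.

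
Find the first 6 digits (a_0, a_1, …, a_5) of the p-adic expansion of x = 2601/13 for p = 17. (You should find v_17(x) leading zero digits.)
(a_0, …, a_5) = (0, 0, 2, 13, 11, 15)

v_17(2601/13) = 2, so a_0 = ... = a_1 = 0. Factor out: x = 17^2 · u with u = 9/13 a unit in ℤ_17. Expand u iteratively via a_{v+i} = u_i mod 17, u_{i+1} = (u_i − a_{v+i})/17:
  u_0 = 9/13;  a_2 = 2;  u_1 = (u_0 − 2)/17 = -1/13
  u_1 = -1/13;  a_3 = 13;  u_2 = (u_1 − 13)/17 = -10/13
  u_2 = -10/13;  a_4 = 11;  u_3 = (u_2 − 11)/17 = -9/13
  u_3 = -9/13;  a_5 = 15;  u_4 = (u_3 − 15)/17 = -12/13
Digits: (0, 0, 2, 13, 11, 15).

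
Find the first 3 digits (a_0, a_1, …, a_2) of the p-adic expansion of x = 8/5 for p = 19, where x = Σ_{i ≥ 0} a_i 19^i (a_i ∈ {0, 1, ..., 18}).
(a_0, …, a_2) = (13, 7, 11)

v_19(8/5) = 0 (numerator and denominator both coprime to 19), so x ∈ ℤ_19^×. Compute digits iteratively via a_i = x_i mod 19, x_{i+1} = (x_i − a_i)/19, with x_0 = x:
  x_0 = 8/5;  a_0 = 13;  x_1 = (x_0 − 13)/19 = -3/5
  x_1 = -3/5;  a_1 = 7;  x_2 = (x_1 − 7)/19 = -2/5
  x_2 = -2/5;  a_2 = 11;  x_3 = (x_2 − 11)/19 = -3/5
Digits: (13, 7, 11).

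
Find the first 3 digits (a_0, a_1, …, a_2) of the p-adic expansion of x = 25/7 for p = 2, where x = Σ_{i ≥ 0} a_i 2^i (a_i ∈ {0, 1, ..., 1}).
(a_0, …, a_2) = (1, 1, 1)

v_2(25/7) = 0 (numerator and denominator both coprime to 2), so x ∈ ℤ_2^×. Compute digits iteratively via a_i = x_i mod 2, x_{i+1} = (x_i − a_i)/2, with x_0 = x:
  x_0 = 25/7;  a_0 = 1;  x_1 = (x_0 − 1)/2 = 9/7
  x_1 = 9/7;  a_1 = 1;  x_2 = (x_1 − 1)/2 = 1/7
  x_2 = 1/7;  a_2 = 1;  x_3 = (x_2 − 1)/2 = -3/7
Digits: (1, 1, 1).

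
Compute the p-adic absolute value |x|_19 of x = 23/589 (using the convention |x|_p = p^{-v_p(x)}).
|23/589|_19 = 19

Step 1 — compute v_19(x) by factoring powers of 19 out of the numerator and denominator: v_19(23/589) = -1. Step 2 — apply |x|_p = p^{-v_p(x)} = 19^{1} = 19.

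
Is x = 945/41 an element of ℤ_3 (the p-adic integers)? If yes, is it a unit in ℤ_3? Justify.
x ∈ ℤ_3 but not a unit; v_3(x) = 3 > 0

ℤ_3 = {x ∈ ℚ_3 : v_3(x) ≥ 0} and ℤ_3^× = {x ∈ ℤ_3 : v_3(x) = 0}. Here v_3(945/41) = v_3(num) − v_3(den) = 3; compare against these criteria.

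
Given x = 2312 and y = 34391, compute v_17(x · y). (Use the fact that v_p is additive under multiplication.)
v_17(79511992) = 5

v_p(x) = 2 (factor: 2312 = 17^2 · 8); v_p(y) = 3 (factor: 34391 = 17^3 · 7). Additivity: v_p(xy) = v_p(x) + v_p(y) = 2 + 3 = 5. (Direct check: xy = 79511992 = 17^5 · (56).)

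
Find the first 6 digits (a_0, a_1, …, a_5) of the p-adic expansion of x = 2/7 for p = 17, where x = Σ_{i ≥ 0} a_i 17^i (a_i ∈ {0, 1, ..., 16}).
(a_0, …, a_5) = (10, 14, 4, 7, 2, 12)

v_17(2/7) = 0 (numerator and denominator both coprime to 17), so x ∈ ℤ_17^×. Compute digits iteratively via a_i = x_i mod 17, x_{i+1} = (x_i − a_i)/17, with x_0 = x:
  x_0 = 2/7;  a_0 = 10;  x_1 = (x_0 − 10)/17 = -4/7
  x_1 = -4/7;  a_1 = 14;  x_2 = (x_1 − 14)/17 = -6/7
  x_2 = -6/7;  a_2 = 4;  x_3 = (x_2 − 4)/17 = -2/7
  x_3 = -2/7;  a_3 = 7;  x_4 = (x_3 − 7)/17 = -3/7
  x_4 = -3/7;  a_4 = 2;  x_5 = (x_4 − 2)/17 = -1/7
  x_5 = -1/7;  a_5 = 12;  x_6 = (x_5 − 12)/17 = -5/7
Digits: (10, 14, 4, 7, 2, 12).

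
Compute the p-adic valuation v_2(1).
v_2(1) = 0

v_2(n) is the largest exponent k such that 2^k divides n. Factor out: 1 = 2^0 · 1. (Sign doesn't affect v_p.) So v_2(1) = 0.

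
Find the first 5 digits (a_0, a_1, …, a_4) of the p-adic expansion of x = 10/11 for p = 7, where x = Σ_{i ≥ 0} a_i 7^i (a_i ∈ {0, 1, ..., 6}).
(a_0, …, a_4) = (6, 5, 3, 2, 6)

v_7(10/11) = 0 (numerator and denominator both coprime to 7), so x ∈ ℤ_7^×. Compute digits iteratively via a_i = x_i mod 7, x_{i+1} = (x_i − a_i)/7, with x_0 = x:
  x_0 = 10/11;  a_0 = 6;  x_1 = (x_0 − 6)/7 = -8/11
  x_1 = -8/11;  a_1 = 5;  x_2 = (x_1 − 5)/7 = -9/11
  x_2 = -9/11;  a_2 = 3;  x_3 = (x_2 − 3)/7 = -6/11
  x_3 = -6/11;  a_3 = 2;  x_4 = (x_3 − 2)/7 = -4/11
  x_4 = -4/11;  a_4 = 6;  x_5 = (x_4 − 6)/7 = -10/11
Digits: (6, 5, 3, 2, 6).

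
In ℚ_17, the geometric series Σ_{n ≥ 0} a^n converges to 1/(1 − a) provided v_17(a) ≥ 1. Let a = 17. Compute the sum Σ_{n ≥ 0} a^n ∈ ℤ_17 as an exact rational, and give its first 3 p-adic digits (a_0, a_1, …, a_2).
Σ a^n = 1/(1 − a) = -1/16;  first 3 digits = (1, 1, 1)

v_17(a) = 1 ≥ 1, so the series converges in ℤ_17 to 1/(1 − a) = 1/(1 − 17) = -1/16. Expand this rational in ℤ_17: compute digits iteratively via d_i = x_i mod 17, x_{i+1} = (x_i − d_i)/17. The first 3 digits are (1, 1, 1).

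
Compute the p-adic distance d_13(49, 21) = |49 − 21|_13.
d_13(49, 21) = 1

Step 1 — x − y = 49 − 21 = 28. Step 2 — v_13(28) = 0 (factor: 28 = (13^0 · 28); the sign does not affect v_p). Step 3 — |x − y|_13 = 13^{0} = 1.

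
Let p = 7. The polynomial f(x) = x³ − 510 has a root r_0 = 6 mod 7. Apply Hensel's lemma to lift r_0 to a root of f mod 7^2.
r_1 = 6 (mod 49)

Hensel: r_{i+1} = r_i − f(r_i)/f′(r_i) mod 7^{i+2}, where f′(x) = 3x². Iterate:
  r_0 = 6 (mod 7)
  r_1 = 6 (mod 49)
Final: r = 6 with f(r) ≡ 0 mod 7^2.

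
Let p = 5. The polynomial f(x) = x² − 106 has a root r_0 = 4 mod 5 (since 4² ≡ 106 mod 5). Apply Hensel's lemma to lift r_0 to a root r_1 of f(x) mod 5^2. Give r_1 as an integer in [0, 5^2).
r_1 = 9 (mod 25)

Hensel's recurrence: r_{i+1} = r_i − f(r_i)·(f′(r_i))^{-1} mod 5^{i+2}, with f′(x) = 2x. Iterate:
  r_0 = 4 (mod 5)
  r_1 = 9 (mod 25)
Final: r_1 = 9, and one checks f(r_1) ≡ 0 mod 5^2.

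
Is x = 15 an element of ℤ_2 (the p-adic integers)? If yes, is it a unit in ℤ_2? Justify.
x ∈ ℤ_2^× (unit); v_2(x) = 0

ℤ_2 = {x ∈ ℚ_2 : v_2(x) ≥ 0} and ℤ_2^× = {x ∈ ℤ_2 : v_2(x) = 0}. Here v_2(15) = v_2(num) − v_2(den) = 0; compare against these criteria.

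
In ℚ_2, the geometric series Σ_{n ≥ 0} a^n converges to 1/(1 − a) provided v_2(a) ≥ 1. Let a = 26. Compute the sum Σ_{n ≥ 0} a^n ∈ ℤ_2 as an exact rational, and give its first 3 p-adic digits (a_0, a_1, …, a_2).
Σ a^n = 1/(1 − a) = -1/25;  first 3 digits = (1, 1, 1)

v_2(a) = 1 ≥ 1, so the series converges in ℤ_2 to 1/(1 − a) = 1/(1 − 26) = -1/25. Expand this rational in ℤ_2: compute digits iteratively via d_i = x_i mod 2, x_{i+1} = (x_i − d_i)/2. The first 3 digits are (1, 1, 1).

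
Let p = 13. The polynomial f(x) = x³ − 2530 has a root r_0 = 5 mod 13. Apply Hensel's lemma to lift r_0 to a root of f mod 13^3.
r_2 = 1175 (mod 2197)

Hensel: r_{i+1} = r_i − f(r_i)/f′(r_i) mod 13^{i+2}, where f′(x) = 3x². Iterate:
  r_0 = 5 (mod 13)
  r_1 = 161 (mod 169)
  r_2 = 1175 (mod 2197)
Final: r = 1175 with f(r) ≡ 0 mod 13^3.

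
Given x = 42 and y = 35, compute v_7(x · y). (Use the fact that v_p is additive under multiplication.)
v_7(1470) = 2

v_p(x) = 1 (factor: 42 = 7^1 · 6); v_p(y) = 1 (factor: 35 = 7^1 · 5). Additivity: v_p(xy) = v_p(x) + v_p(y) = 1 + 1 = 2. (Direct check: xy = 1470 = 7^2 · (30).)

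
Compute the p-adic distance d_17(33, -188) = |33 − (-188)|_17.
d_17(33, -188) = 1/17

Step 1 — x − y = 33 − (-188) = 221. Step 2 — v_17(221) = 1 (factor: 221 = (17^1 · 13); the sign does not affect v_p). Step 3 — |x − y|_17 = 17^{-1} = 1/17.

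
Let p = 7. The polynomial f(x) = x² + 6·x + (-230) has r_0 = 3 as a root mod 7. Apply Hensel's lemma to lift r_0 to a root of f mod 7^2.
r_1 = 24 (mod 49)

Hensel: r_{i+1} = r_i − f(r_i)·(f′(r_i))^{-1} mod 7^{i+2}, f′(x) = 2x + 6. Iterate:
  r_0 = 3 (mod 7)
  r_1 = 24 (mod 49)
Final: r = 24 satisfies f(r) ≡ 0 mod 7^2.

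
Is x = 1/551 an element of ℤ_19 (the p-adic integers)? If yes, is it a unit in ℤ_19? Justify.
x ∉ ℤ_19 (v_19(x) = -1 < 0)

ℤ_19 = {x ∈ ℚ_19 : v_19(x) ≥ 0} and ℤ_19^× = {x ∈ ℤ_19 : v_19(x) = 0}. Here v_19(1/551) = v_19(num) − v_19(den) = -1; compare against these criteria.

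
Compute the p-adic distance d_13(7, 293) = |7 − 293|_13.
d_13(7, 293) = 1/13

Step 1 — x − y = 7 − 293 = -286. Step 2 — v_13(-286) = 1 (factor: -286 = −(13^1 · 22); the sign does not affect v_p). Step 3 — |x − y|_13 = 13^{-1} = 1/13.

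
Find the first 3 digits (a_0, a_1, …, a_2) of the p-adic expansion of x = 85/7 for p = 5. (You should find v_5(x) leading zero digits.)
(a_0, …, a_2) = (0, 1, 1)

v_5(85/7) = 1, so a_0 = ... = a_0 = 0. Factor out: x = 5^1 · u with u = 17/7 a unit in ℤ_5. Expand u iteratively via a_{v+i} = u_i mod 5, u_{i+1} = (u_i − a_{v+i})/5:
  u_0 = 17/7;  a_1 = 1;  u_1 = (u_0 − 1)/5 = 2/7
  u_1 = 2/7;  a_2 = 1;  u_2 = (u_1 − 1)/5 = -1/7
Digits: (0, 1, 1).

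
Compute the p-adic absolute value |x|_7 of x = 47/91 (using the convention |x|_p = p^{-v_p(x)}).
|47/91|_7 = 7

Step 1 — compute v_7(x) by factoring powers of 7 out of the numerator and denominator: v_7(47/91) = -1. Step 2 — apply |x|_p = p^{-v_p(x)} = 7^{1} = 7.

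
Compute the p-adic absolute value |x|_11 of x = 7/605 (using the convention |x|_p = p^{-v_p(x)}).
|7/605|_11 = 121

Step 1 — compute v_11(x) by factoring powers of 11 out of the numerator and denominator: v_11(7/605) = -2. Step 2 — apply |x|_p = p^{-v_p(x)} = 11^{2} = 121.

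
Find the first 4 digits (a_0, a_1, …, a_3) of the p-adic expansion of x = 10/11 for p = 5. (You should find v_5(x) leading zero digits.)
(a_0, …, a_3) = (0, 2, 1, 2)

v_5(10/11) = 1, so a_0 = ... = a_0 = 0. Factor out: x = 5^1 · u with u = 2/11 a unit in ℤ_5. Expand u iteratively via a_{v+i} = u_i mod 5, u_{i+1} = (u_i − a_{v+i})/5:
  u_0 = 2/11;  a_1 = 2;  u_1 = (u_0 − 2)/5 = -4/11
  u_1 = -4/11;  a_2 = 1;  u_2 = (u_1 − 1)/5 = -3/11
  u_2 = -3/11;  a_3 = 2;  u_3 = (u_2 − 2)/5 = -5/11
Digits: (0, 2, 1, 2).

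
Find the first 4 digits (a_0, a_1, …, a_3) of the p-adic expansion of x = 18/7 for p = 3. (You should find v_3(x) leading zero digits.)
(a_0, …, a_3) = (0, 0, 2, 2)

v_3(18/7) = 2, so a_0 = ... = a_1 = 0. Factor out: x = 3^2 · u with u = 2/7 a unit in ℤ_3. Expand u iteratively via a_{v+i} = u_i mod 3, u_{i+1} = (u_i − a_{v+i})/3:
  u_0 = 2/7;  a_2 = 2;  u_1 = (u_0 − 2)/3 = -4/7
  u_1 = -4/7;  a_3 = 2;  u_2 = (u_1 − 2)/3 = -6/7
Digits: (0, 0, 2, 2).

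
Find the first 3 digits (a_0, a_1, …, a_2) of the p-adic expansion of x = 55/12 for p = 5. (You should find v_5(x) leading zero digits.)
(a_0, …, a_2) = (0, 3, 0)

v_5(55/12) = 1, so a_0 = ... = a_0 = 0. Factor out: x = 5^1 · u with u = 11/12 a unit in ℤ_5. Expand u iteratively via a_{v+i} = u_i mod 5, u_{i+1} = (u_i − a_{v+i})/5:
  u_0 = 11/12;  a_1 = 3;  u_1 = (u_0 − 3)/5 = -5/12
  u_1 = -5/12;  a_2 = 0;  u_2 = (u_1 − 0)/5 = -1/12
Digits: (0, 3, 0).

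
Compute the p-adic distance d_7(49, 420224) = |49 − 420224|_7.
d_7(49, 420224) = 1/16807

Step 1 — x − y = 49 − 420224 = -420175. Step 2 — v_7(-420175) = 5 (factor: -420175 = −(7^5 · 25); the sign does not affect v_p). Step 3 — |x − y|_7 = 7^{-5} = 1/16807.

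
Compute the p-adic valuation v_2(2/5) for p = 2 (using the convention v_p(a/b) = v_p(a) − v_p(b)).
v_2(2/5) = 1

Factor powers of 2 from the numerator and denominator of the reduced fraction: 2 = 2^1 · 1 and 5 = 2^0 · 5. Apply v_p(a/b) = v_p(a) − v_p(b): v_2(2/5) = 1 − 0 = 1.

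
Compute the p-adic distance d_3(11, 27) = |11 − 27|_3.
d_3(11, 27) = 1

Step 1 — x − y = 11 − 27 = -16. Step 2 — v_3(-16) = 0 (factor: -16 = −(3^0 · 16); the sign does not affect v_p). Step 3 — |x − y|_3 = 3^{0} = 1.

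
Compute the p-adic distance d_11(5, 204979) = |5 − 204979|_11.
d_11(5, 204979) = 1/14641

Step 1 — x − y = 5 − 204979 = -204974. Step 2 — v_11(-204974) = 4 (factor: -204974 = −(11^4 · 14); the sign does not affect v_p). Step 3 — |x − y|_11 = 11^{-4} = 1/14641.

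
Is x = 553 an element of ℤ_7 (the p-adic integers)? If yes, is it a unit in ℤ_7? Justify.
x ∈ ℤ_7 but not a unit; v_7(x) = 1 > 0

ℤ_7 = {x ∈ ℚ_7 : v_7(x) ≥ 0} and ℤ_7^× = {x ∈ ℤ_7 : v_7(x) = 0}. Here v_7(553) = v_7(num) − v_7(den) = 1; compare against these criteria.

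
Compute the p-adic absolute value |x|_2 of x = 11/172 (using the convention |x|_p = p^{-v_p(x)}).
|11/172|_2 = 4

Step 1 — compute v_2(x) by factoring powers of 2 out of the numerator and denominator: v_2(11/172) = -2. Step 2 — apply |x|_p = p^{-v_p(x)} = 2^{2} = 4.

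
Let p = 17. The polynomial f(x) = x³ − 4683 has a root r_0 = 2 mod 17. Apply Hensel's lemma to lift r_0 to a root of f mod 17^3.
r_2 = 3402 (mod 4913)

Hensel: r_{i+1} = r_i − f(r_i)/f′(r_i) mod 17^{i+2}, where f′(x) = 3x². Iterate:
  r_0 = 2 (mod 17)
  r_1 = 223 (mod 289)
  r_2 = 3402 (mod 4913)
Final: r = 3402 with f(r) ≡ 0 mod 17^3.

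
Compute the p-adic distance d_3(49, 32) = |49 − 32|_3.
d_3(49, 32) = 1

Step 1 — x − y = 49 − 32 = 17. Step 2 — v_3(17) = 0 (factor: 17 = (3^0 · 17); the sign does not affect v_p). Step 3 — |x − y|_3 = 3^{0} = 1.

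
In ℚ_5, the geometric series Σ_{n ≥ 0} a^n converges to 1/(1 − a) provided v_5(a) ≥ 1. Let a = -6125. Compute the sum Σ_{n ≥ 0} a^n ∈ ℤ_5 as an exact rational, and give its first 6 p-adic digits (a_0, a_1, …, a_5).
Σ a^n = 1/(1 − a) = 1/6126;  first 6 digits = (1, 0, 0, 1, 0, 3)

v_5(a) = 3 ≥ 1, so the series converges in ℤ_5 to 1/(1 − a) = 1/(1 − (-6125)) = 1/6126. Expand this rational in ℤ_5: compute digits iteratively via d_i = x_i mod 5, x_{i+1} = (x_i − d_i)/5. The first 6 digits are (1, 0, 0, 1, 0, 3).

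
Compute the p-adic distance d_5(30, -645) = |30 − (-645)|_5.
d_5(30, -645) = 1/25

Step 1 — x − y = 30 − (-645) = 675. Step 2 — v_5(675) = 2 (factor: 675 = (5^2 · 27); the sign does not affect v_p). Step 3 — |x − y|_5 = 5^{-2} = 1/25.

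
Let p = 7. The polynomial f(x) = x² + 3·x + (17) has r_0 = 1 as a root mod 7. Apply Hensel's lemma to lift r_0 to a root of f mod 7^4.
r_3 = 2290 (mod 2401)

Hensel: r_{i+1} = r_i − f(r_i)·(f′(r_i))^{-1} mod 7^{i+2}, f′(x) = 2x + 3. Iterate:
  r_0 = 1 (mod 7)
  r_1 = 36 (mod 49)
  r_2 = 232 (mod 343)
  r_3 = 2290 (mod 2401)
Final: r = 2290 satisfies f(r) ≡ 0 mod 7^4.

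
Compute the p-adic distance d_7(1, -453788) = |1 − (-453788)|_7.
d_7(1, -453788) = 1/16807

Step 1 — x − y = 1 − (-453788) = 453789. Step 2 — v_7(453789) = 5 (factor: 453789 = (7^5 · 27); the sign does not affect v_p). Step 3 — |x − y|_7 = 7^{-5} = 1/16807.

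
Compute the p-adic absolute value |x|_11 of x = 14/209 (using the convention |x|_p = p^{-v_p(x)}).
|14/209|_11 = 11

Step 1 — compute v_11(x) by factoring powers of 11 out of the numerator and denominator: v_11(14/209) = -1. Step 2 — apply |x|_p = p^{-v_p(x)} = 11^{1} = 11.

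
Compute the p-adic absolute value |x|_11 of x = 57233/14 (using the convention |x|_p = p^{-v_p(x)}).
|57233/14|_11 = 1/1331

Step 1 — compute v_11(x) by factoring powers of 11 out of the numerator and denominator: v_11(57233/14) = 3. Step 2 — apply |x|_p = p^{-v_p(x)} = 11^{-3} = 1/1331.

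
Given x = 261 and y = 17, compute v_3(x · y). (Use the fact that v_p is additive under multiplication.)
v_3(4437) = 2

v_p(x) = 2 (factor: 261 = 3^2 · 29); v_p(y) = 0 (factor: 17 = 3^0 · 17). Additivity: v_p(xy) = v_p(x) + v_p(y) = 2 + 0 = 2. (Direct check: xy = 4437 = 3^2 · (493).)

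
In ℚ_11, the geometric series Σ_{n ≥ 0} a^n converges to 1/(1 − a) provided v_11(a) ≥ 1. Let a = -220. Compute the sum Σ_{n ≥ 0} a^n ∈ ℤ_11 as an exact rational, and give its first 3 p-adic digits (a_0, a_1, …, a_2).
Σ a^n = 1/(1 − a) = 1/221;  first 3 digits = (1, 2, 2)

v_11(a) = 1 ≥ 1, so the series converges in ℤ_11 to 1/(1 − a) = 1/(1 − (-220)) = 1/221. Expand this rational in ℤ_11: compute digits iteratively via d_i = x_i mod 11, x_{i+1} = (x_i − d_i)/11. The first 3 digits are (1, 2, 2).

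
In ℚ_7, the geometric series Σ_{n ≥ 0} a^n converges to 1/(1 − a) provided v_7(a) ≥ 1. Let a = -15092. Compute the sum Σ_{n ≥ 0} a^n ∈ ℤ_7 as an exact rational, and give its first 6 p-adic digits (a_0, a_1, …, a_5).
Σ a^n = 1/(1 − a) = 1/15093;  first 6 digits = (1, 0, 0, 5, 0, 6)

v_7(a) = 3 ≥ 1, so the series converges in ℤ_7 to 1/(1 − a) = 1/(1 − (-15092)) = 1/15093. Expand this rational in ℤ_7: compute digits iteratively via d_i = x_i mod 7, x_{i+1} = (x_i − d_i)/7. The first 6 digits are (1, 0, 0, 5, 0, 6).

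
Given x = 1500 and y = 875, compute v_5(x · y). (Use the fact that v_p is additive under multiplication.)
v_5(1312500) = 6

v_p(x) = 3 (factor: 1500 = 5^3 · 12); v_p(y) = 3 (factor: 875 = 5^3 · 7). Additivity: v_p(xy) = v_p(x) + v_p(y) = 3 + 3 = 6. (Direct check: xy = 1312500 = 5^6 · (84).)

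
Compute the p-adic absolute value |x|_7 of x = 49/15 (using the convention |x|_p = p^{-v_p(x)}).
|49/15|_7 = 1/49

Step 1 — compute v_7(x) by factoring powers of 7 out of the numerator and denominator: v_7(49/15) = 2. Step 2 — apply |x|_p = p^{-v_p(x)} = 7^{-2} = 1/49.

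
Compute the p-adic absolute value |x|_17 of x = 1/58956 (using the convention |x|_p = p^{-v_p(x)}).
|1/58956|_17 = 4913

Step 1 — compute v_17(x) by factoring powers of 17 out of the numerator and denominator: v_17(1/58956) = -3. Step 2 — apply |x|_p = p^{-v_p(x)} = 17^{3} = 4913.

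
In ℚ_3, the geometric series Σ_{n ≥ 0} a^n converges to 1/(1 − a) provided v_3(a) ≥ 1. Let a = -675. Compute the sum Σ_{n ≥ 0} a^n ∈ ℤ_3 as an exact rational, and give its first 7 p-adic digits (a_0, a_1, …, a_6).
Σ a^n = 1/(1 − a) = 1/676;  first 7 digits = (1, 0, 0, 2, 0, 0, 0)

v_3(a) = 3 ≥ 1, so the series converges in ℤ_3 to 1/(1 − a) = 1/(1 − (-675)) = 1/676. Expand this rational in ℤ_3: compute digits iteratively via d_i = x_i mod 3, x_{i+1} = (x_i − d_i)/3. The first 7 digits are (1, 0, 0, 2, 0, 0, 0).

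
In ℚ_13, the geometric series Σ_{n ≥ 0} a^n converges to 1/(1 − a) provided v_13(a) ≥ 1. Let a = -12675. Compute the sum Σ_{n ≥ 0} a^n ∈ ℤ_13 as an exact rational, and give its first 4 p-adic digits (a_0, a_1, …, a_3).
Σ a^n = 1/(1 − a) = 1/12676;  first 4 digits = (1, 0, 3, 7)

v_13(a) = 2 ≥ 1, so the series converges in ℤ_13 to 1/(1 − a) = 1/(1 − (-12675)) = 1/12676. Expand this rational in ℤ_13: compute digits iteratively via d_i = x_i mod 13, x_{i+1} = (x_i − d_i)/13. The first 4 digits are (1, 0, 3, 7).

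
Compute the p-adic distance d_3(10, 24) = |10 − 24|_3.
d_3(10, 24) = 1

Step 1 — x − y = 10 − 24 = -14. Step 2 — v_3(-14) = 0 (factor: -14 = −(3^0 · 14); the sign does not affect v_p). Step 3 — |x − y|_3 = 3^{0} = 1.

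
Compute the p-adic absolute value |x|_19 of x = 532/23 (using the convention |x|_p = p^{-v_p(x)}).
|532/23|_19 = 1/19

Step 1 — compute v_19(x) by factoring powers of 19 out of the numerator and denominator: v_19(532/23) = 1. Step 2 — apply |x|_p = p^{-v_p(x)} = 19^{-1} = 1/19.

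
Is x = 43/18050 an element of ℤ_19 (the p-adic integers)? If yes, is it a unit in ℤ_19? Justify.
x ∉ ℤ_19 (v_19(x) = -2 < 0)

ℤ_19 = {x ∈ ℚ_19 : v_19(x) ≥ 0} and ℤ_19^× = {x ∈ ℤ_19 : v_19(x) = 0}. Here v_19(43/18050) = v_19(num) − v_19(den) = -2; compare against these criteria.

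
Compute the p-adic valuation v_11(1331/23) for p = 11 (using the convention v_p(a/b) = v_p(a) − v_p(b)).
v_11(1331/23) = 3

Factor powers of 11 from the numerator and denominator of the reduced fraction: 1331 = 11^3 · 1 and 23 = 11^0 · 23. Apply v_p(a/b) = v_p(a) − v_p(b): v_11(1331/23) = 3 − 0 = 3.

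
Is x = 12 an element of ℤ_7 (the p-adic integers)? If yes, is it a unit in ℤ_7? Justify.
x ∈ ℤ_7^× (unit); v_7(x) = 0

ℤ_7 = {x ∈ ℚ_7 : v_7(x) ≥ 0} and ℤ_7^× = {x ∈ ℤ_7 : v_7(x) = 0}. Here v_7(12) = v_7(num) − v_7(den) = 0; compare against these criteria.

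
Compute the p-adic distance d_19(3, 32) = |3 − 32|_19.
d_19(3, 32) = 1

Step 1 — x − y = 3 − 32 = -29. Step 2 — v_19(-29) = 0 (factor: -29 = −(19^0 · 29); the sign does not affect v_p). Step 3 — |x − y|_19 = 19^{0} = 1.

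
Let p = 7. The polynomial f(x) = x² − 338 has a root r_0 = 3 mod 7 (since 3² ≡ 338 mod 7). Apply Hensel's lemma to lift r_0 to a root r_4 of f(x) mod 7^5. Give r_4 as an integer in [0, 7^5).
r_4 = 7857 (mod 16807)

Hensel's recurrence: r_{i+1} = r_i − f(r_i)·(f′(r_i))^{-1} mod 7^{i+2}, with f′(x) = 2x. Iterate:
  r_0 = 3 (mod 7)
  r_1 = 17 (mod 49)
  r_2 = 311 (mod 343)
  r_3 = 654 (mod 2401)
  r_4 = 7857 (mod 16807)
Final: r_4 = 7857, and one checks f(r_4) ≡ 0 mod 7^5.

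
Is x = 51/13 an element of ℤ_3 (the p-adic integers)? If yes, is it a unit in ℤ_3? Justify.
x ∈ ℤ_3 but not a unit; v_3(x) = 1 > 0

ℤ_3 = {x ∈ ℚ_3 : v_3(x) ≥ 0} and ℤ_3^× = {x ∈ ℤ_3 : v_3(x) = 0}. Here v_3(51/13) = v_3(num) − v_3(den) = 1; compare against these criteria.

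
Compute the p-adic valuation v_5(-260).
v_5(-260) = 1

v_5(n) is the largest exponent k such that 5^k divides n. Factor out: -260 = -5^1 · 52. (Sign doesn't affect v_p.) So v_5(-260) = 1.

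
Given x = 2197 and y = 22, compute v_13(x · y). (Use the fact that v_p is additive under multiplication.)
v_13(48334) = 3

v_p(x) = 3 (factor: 2197 = 13^3 · 1); v_p(y) = 0 (factor: 22 = 13^0 · 22). Additivity: v_p(xy) = v_p(x) + v_p(y) = 3 + 0 = 3. (Direct check: xy = 48334 = 13^3 · (22).)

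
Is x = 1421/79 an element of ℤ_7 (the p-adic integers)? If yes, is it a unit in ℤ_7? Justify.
x ∈ ℤ_7 but not a unit; v_7(x) = 2 > 0

ℤ_7 = {x ∈ ℚ_7 : v_7(x) ≥ 0} and ℤ_7^× = {x ∈ ℤ_7 : v_7(x) = 0}. Here v_7(1421/79) = v_7(num) − v_7(den) = 2; compare against these criteria.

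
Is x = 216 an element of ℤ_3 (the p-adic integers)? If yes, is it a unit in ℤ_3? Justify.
x ∈ ℤ_3 but not a unit; v_3(x) = 3 > 0

ℤ_3 = {x ∈ ℚ_3 : v_3(x) ≥ 0} and ℤ_3^× = {x ∈ ℤ_3 : v_3(x) = 0}. Here v_3(216) = v_3(num) − v_3(den) = 3; compare against these criteria.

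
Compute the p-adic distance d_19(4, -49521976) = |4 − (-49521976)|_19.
d_19(4, -49521976) = 1/2476099

Step 1 — x − y = 4 − (-49521976) = 49521980. Step 2 — v_19(49521980) = 5 (factor: 49521980 = (19^5 · 20); the sign does not affect v_p). Step 3 — |x − y|_19 = 19^{-5} = 1/2476099.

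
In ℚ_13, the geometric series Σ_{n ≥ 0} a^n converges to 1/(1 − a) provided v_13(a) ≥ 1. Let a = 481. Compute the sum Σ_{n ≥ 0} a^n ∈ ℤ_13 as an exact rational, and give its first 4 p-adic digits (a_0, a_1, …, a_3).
Σ a^n = 1/(1 − a) = -1/480;  first 4 digits = (1, 11, 6, 6)

v_13(a) = 1 ≥ 1, so the series converges in ℤ_13 to 1/(1 − a) = 1/(1 − 481) = -1/480. Expand this rational in ℤ_13: compute digits iteratively via d_i = x_i mod 13, x_{i+1} = (x_i − d_i)/13. The first 4 digits are (1, 11, 6, 6).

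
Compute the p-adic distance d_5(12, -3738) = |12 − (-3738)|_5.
d_5(12, -3738) = 1/625

Step 1 — x − y = 12 − (-3738) = 3750. Step 2 — v_5(3750) = 4 (factor: 3750 = (5^4 · 6); the sign does not affect v_p). Step 3 — |x − y|_5 = 5^{-4} = 1/625.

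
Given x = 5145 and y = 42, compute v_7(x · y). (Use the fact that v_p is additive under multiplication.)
v_7(216090) = 4

v_p(x) = 3 (factor: 5145 = 7^3 · 15); v_p(y) = 1 (factor: 42 = 7^1 · 6). Additivity: v_p(xy) = v_p(x) + v_p(y) = 3 + 1 = 4. (Direct check: xy = 216090 = 7^4 · (90).)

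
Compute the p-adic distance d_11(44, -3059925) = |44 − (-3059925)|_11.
d_11(44, -3059925) = 1/161051

Step 1 — x − y = 44 − (-3059925) = 3059969. Step 2 — v_11(3059969) = 5 (factor: 3059969 = (11^5 · 19); the sign does not affect v_p). Step 3 — |x − y|_11 = 11^{-5} = 1/161051.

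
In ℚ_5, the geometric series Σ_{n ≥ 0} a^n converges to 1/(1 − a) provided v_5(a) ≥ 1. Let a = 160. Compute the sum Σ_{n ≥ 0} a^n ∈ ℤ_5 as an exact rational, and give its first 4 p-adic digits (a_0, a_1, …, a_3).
Σ a^n = 1/(1 − a) = -1/159;  first 4 digits = (1, 2, 0, 4)

v_5(a) = 1 ≥ 1, so the series converges in ℤ_5 to 1/(1 − a) = 1/(1 − 160) = -1/159. Expand this rational in ℤ_5: compute digits iteratively via d_i = x_i mod 5, x_{i+1} = (x_i − d_i)/5. The first 4 digits are (1, 2, 0, 4).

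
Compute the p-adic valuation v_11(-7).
v_11(-7) = 0

v_11(n) is the largest exponent k such that 11^k divides n. Factor out: -7 = -11^0 · 7. (Sign doesn't affect v_p.) So v_11(-7) = 0.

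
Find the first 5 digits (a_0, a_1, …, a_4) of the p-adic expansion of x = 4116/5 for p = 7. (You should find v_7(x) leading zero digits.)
(a_0, …, a_4) = (0, 0, 0, 1, 3)

v_7(4116/5) = 3, so a_0 = ... = a_2 = 0. Factor out: x = 7^3 · u with u = 12/5 a unit in ℤ_7. Expand u iteratively via a_{v+i} = u_i mod 7, u_{i+1} = (u_i − a_{v+i})/7:
  u_0 = 12/5;  a_3 = 1;  u_1 = (u_0 − 1)/7 = 1/5
  u_1 = 1/5;  a_4 = 3;  u_2 = (u_1 − 3)/7 = -2/5
Digits: (0, 0, 0, 1, 3).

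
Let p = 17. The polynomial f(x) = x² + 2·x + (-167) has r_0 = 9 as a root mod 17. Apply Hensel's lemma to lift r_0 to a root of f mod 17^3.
r_2 = 4463 (mod 4913)

Hensel: r_{i+1} = r_i − f(r_i)·(f′(r_i))^{-1} mod 17^{i+2}, f′(x) = 2x + 2. Iterate:
  r_0 = 9 (mod 17)
  r_1 = 128 (mod 289)
  r_2 = 4463 (mod 4913)
Final: r = 4463 satisfies f(r) ≡ 0 mod 17^3.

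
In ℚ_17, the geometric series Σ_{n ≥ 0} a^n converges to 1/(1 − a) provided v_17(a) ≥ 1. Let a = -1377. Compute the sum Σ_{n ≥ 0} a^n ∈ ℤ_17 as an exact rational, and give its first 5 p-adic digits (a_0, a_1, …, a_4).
Σ a^n = 1/(1 − a) = 1/1378;  first 5 digits = (1, 4, 11, 7, 8)

v_17(a) = 1 ≥ 1, so the series converges in ℤ_17 to 1/(1 − a) = 1/(1 − (-1377)) = 1/1378. Expand this rational in ℤ_17: compute digits iteratively via d_i = x_i mod 17, x_{i+1} = (x_i − d_i)/17. The first 5 digits are (1, 4, 11, 7, 8).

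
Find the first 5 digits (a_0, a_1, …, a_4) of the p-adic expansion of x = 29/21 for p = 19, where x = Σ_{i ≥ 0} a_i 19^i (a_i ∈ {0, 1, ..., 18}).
(a_0, …, a_4) = (5, 17, 0, 9, 14)

v_19(29/21) = 0 (numerator and denominator both coprime to 19), so x ∈ ℤ_19^×. Compute digits iteratively via a_i = x_i mod 19, x_{i+1} = (x_i − a_i)/19, with x_0 = x:
  x_0 = 29/21;  a_0 = 5;  x_1 = (x_0 − 5)/19 = -4/21
  x_1 = -4/21;  a_1 = 17;  x_2 = (x_1 − 17)/19 = -19/21
  x_2 = -19/21;  a_2 = 0;  x_3 = (x_2 − 0)/19 = -1/21
  x_3 = -1/21;  a_3 = 9;  x_4 = (x_3 − 9)/19 = -10/21
  x_4 = -10/21;  a_4 = 14;  x_5 = (x_4 − 14)/19 = -16/21
Digits: (5, 17, 0, 9, 14).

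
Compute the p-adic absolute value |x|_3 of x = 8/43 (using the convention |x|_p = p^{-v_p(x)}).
|8/43|_3 = 1

Step 1 — compute v_3(x) by factoring powers of 3 out of the numerator and denominator: v_3(8/43) = 0. Step 2 — apply |x|_p = p^{-v_p(x)} = 3^{0} = 1.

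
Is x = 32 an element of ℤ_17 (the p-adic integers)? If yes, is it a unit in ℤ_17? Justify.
x ∈ ℤ_17^× (unit); v_17(x) = 0

ℤ_17 = {x ∈ ℚ_17 : v_17(x) ≥ 0} and ℤ_17^× = {x ∈ ℤ_17 : v_17(x) = 0}. Here v_17(32) = v_17(num) − v_17(den) = 0; compare against these criteria.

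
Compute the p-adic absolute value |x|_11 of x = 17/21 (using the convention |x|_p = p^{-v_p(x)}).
|17/21|_11 = 1

Step 1 — compute v_11(x) by factoring powers of 11 out of the numerator and denominator: v_11(17/21) = 0. Step 2 — apply |x|_p = p^{-v_p(x)} = 11^{0} = 1.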